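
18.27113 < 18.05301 False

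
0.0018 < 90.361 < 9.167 False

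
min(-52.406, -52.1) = -52.406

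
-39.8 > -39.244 False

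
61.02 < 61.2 True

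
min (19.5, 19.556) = 19.5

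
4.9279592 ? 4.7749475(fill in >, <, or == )>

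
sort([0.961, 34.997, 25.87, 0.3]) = [0.3, 0.961, 25.87, 34.997]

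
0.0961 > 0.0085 True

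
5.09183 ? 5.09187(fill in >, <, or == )<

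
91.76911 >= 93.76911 False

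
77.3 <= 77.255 False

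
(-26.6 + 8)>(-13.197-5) False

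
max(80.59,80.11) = 80.59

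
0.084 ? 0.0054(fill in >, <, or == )>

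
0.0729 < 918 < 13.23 False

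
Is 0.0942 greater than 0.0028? Yes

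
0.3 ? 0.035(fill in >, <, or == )>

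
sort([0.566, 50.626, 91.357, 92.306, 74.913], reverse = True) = [92.306, 91.357, 74.913, 50.626, 0.566]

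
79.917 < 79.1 False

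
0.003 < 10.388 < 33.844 True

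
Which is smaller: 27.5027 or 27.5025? 27.5025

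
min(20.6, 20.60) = 20.6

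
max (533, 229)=533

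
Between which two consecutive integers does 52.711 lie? 52 and 53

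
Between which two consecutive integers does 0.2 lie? 0 and 1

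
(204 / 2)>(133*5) False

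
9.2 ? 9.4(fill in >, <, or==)<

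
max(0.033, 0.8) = 0.8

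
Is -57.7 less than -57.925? No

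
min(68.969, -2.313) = -2.313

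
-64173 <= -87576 False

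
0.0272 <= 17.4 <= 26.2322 True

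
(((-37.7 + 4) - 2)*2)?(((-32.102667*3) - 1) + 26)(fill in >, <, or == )<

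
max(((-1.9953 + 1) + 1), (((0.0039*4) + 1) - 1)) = 0.0156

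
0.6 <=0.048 False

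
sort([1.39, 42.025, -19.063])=[-19.063, 1.39, 42.025]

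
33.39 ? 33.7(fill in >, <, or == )<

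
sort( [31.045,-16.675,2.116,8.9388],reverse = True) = [31.045,8.9388,2.116,-16.675]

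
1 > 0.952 True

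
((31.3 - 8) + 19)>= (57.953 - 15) False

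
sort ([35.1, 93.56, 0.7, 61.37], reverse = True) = [93.56, 61.37, 35.1, 0.7]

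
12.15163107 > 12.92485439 False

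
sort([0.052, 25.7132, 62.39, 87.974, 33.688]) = [0.052, 25.7132, 33.688, 62.39, 87.974]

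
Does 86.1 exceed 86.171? No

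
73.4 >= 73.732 False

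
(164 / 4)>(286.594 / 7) True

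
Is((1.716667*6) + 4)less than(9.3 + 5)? No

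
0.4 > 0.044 True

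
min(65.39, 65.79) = 65.39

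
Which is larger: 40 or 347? 347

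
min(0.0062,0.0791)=0.0062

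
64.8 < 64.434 False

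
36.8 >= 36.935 False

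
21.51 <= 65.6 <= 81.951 True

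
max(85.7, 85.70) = 85.70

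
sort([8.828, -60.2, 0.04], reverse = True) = [8.828, 0.04, -60.2]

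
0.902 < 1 True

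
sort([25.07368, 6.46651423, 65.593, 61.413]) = [6.46651423, 25.07368, 61.413, 65.593]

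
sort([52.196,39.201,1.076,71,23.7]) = [1.076,23.7,39.201,52.196,71]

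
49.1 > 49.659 False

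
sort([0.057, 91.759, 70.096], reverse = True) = [91.759, 70.096, 0.057]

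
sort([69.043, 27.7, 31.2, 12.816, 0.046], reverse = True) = [69.043, 31.2, 27.7, 12.816, 0.046]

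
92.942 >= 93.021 False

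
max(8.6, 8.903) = 8.903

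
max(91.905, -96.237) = 91.905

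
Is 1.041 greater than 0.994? Yes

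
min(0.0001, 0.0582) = 0.0001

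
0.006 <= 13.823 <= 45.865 True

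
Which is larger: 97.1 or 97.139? 97.139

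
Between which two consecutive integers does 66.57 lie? 66 and 67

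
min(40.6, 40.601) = 40.6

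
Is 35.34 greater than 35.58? No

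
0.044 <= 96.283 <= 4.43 False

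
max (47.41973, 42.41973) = 47.41973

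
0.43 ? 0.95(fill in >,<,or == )<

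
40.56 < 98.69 True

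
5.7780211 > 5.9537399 False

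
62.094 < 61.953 False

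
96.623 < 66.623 False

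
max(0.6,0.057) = 0.6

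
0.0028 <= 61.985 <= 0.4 False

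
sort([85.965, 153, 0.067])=[0.067, 85.965, 153]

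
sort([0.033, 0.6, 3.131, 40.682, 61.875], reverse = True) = [61.875, 40.682, 3.131, 0.6, 0.033]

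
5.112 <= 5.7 True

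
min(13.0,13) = 13.0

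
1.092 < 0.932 False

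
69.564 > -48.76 True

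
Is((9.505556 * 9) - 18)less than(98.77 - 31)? Yes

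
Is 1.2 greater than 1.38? No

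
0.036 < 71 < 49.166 False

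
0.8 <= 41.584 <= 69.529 True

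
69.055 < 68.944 False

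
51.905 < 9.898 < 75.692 False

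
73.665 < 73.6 False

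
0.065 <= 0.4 True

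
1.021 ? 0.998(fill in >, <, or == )>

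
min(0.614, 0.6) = 0.6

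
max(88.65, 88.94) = 88.94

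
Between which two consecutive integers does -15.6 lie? -16 and -15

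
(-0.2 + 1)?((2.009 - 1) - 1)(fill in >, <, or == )>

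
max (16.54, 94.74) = 94.74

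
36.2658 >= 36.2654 True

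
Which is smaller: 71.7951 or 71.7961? 71.7951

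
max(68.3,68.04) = 68.3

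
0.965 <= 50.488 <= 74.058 True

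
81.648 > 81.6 True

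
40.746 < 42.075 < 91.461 True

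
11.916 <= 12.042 True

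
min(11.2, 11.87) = 11.2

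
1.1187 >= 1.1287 False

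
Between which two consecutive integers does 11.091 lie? 11 and 12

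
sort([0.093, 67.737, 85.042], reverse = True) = [85.042, 67.737, 0.093]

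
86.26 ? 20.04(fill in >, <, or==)>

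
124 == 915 False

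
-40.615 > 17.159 False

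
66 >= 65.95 True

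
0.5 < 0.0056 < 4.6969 False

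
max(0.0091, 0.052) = 0.052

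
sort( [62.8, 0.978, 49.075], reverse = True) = [62.8, 49.075, 0.978]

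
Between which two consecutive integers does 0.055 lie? 0 and 1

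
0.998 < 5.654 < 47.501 True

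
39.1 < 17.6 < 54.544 False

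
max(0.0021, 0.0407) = 0.0407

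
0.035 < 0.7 True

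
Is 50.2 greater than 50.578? No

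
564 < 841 True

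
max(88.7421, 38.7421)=88.7421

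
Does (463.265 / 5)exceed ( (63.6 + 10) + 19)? Yes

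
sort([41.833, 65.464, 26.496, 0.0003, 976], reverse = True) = [976, 65.464, 41.833, 26.496, 0.0003]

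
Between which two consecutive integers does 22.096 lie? 22 and 23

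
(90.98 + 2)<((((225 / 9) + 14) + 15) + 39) True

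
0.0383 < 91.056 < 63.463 False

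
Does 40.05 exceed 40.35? No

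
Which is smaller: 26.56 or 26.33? 26.33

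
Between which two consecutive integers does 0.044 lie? 0 and 1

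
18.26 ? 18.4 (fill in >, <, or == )<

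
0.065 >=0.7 False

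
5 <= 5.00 True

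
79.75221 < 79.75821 True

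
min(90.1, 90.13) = 90.1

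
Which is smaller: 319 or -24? -24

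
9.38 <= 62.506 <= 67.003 True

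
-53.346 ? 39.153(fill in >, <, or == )<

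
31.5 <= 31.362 False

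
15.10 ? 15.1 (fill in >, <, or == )==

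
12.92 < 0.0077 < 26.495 False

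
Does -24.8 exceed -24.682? No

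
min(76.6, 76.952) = 76.6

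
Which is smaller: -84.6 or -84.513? -84.6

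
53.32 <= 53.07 False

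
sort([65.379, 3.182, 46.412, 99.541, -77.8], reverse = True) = [99.541, 65.379, 46.412, 3.182, -77.8]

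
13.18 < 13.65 True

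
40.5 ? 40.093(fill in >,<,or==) >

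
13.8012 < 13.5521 False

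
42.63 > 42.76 False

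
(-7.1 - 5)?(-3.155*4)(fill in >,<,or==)>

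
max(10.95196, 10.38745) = 10.95196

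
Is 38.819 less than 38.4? No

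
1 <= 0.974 False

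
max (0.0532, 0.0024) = 0.0532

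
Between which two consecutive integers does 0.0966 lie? 0 and 1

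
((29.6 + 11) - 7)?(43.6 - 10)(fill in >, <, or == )==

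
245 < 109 False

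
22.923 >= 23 False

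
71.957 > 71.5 True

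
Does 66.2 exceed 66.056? Yes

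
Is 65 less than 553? Yes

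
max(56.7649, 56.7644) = 56.7649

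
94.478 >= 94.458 True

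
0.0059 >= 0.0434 False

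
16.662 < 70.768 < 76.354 True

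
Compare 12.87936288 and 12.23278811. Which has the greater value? 12.87936288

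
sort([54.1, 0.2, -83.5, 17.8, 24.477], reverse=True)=[54.1, 24.477, 17.8, 0.2, -83.5]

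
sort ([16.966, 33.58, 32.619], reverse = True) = [33.58, 32.619, 16.966]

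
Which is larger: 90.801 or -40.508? 90.801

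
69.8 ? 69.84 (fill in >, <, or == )<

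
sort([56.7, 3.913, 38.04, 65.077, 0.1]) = [0.1, 3.913, 38.04, 56.7, 65.077]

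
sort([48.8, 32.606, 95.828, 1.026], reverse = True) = [95.828, 48.8, 32.606, 1.026]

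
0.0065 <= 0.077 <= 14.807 True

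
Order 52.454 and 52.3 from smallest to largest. 52.3,52.454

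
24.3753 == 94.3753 False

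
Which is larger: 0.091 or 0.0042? 0.091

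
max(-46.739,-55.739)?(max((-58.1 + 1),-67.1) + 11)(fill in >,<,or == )<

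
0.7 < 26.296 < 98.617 True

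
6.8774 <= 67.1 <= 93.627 True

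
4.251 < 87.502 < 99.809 True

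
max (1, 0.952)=1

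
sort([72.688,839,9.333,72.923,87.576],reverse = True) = [839,87.576,72.923,72.688,9.333]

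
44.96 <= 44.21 False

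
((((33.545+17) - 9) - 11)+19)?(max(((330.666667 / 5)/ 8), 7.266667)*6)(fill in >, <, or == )<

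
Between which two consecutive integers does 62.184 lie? 62 and 63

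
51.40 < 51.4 False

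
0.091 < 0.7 True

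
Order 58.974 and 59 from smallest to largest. 58.974, 59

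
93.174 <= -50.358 False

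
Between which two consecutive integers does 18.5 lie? 18 and 19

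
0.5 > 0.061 True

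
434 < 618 True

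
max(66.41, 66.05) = 66.41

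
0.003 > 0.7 False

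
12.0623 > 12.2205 False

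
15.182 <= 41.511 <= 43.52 True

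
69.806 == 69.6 False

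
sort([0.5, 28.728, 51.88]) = [0.5, 28.728, 51.88]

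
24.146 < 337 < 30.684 False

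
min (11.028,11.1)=11.028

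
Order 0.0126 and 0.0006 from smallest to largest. 0.0006, 0.0126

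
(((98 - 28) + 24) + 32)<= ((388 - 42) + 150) True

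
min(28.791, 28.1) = 28.1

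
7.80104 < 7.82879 True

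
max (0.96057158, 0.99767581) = 0.99767581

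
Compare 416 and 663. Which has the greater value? 663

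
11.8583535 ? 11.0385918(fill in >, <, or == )>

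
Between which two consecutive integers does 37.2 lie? 37 and 38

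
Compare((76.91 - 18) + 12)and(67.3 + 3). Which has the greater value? ((76.91 - 18) + 12)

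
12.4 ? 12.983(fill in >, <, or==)<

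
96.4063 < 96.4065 True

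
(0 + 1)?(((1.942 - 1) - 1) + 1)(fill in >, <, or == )>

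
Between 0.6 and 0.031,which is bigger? 0.6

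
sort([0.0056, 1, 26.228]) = [0.0056, 1, 26.228]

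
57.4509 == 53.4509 False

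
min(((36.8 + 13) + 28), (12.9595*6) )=77.757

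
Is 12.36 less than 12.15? No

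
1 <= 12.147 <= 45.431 True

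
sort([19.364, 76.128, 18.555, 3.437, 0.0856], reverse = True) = [76.128, 19.364, 18.555, 3.437, 0.0856]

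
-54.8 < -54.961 False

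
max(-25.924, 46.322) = 46.322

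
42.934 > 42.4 True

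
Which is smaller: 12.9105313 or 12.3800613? 12.3800613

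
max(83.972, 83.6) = 83.972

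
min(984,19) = 19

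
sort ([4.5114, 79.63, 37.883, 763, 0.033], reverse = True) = [763, 79.63, 37.883, 4.5114, 0.033]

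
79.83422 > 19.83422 True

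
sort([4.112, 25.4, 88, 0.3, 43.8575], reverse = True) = [88, 43.8575, 25.4, 4.112, 0.3]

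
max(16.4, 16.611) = 16.611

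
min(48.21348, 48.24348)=48.21348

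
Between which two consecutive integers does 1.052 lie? 1 and 2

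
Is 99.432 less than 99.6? Yes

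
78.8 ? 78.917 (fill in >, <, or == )<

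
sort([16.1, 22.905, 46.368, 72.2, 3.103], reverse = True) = [72.2, 46.368, 22.905, 16.1, 3.103]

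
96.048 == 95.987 False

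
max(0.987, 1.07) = 1.07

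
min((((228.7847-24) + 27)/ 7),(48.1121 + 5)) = 33.1121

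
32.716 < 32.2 False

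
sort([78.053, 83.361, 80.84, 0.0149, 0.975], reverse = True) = [83.361, 80.84, 78.053, 0.975, 0.0149]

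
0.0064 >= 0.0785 False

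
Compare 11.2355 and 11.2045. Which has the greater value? 11.2355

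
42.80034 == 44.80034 False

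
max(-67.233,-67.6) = -67.233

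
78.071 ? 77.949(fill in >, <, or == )>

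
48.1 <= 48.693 True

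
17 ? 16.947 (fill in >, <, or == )>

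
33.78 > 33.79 False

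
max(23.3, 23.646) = 23.646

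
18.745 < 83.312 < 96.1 True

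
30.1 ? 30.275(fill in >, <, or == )<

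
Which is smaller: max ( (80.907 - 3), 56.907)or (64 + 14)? max ( (80.907 - 3), 56.907)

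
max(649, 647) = 649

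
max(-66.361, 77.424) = 77.424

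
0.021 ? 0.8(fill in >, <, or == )<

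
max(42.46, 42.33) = 42.46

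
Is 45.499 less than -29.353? No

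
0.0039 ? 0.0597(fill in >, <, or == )<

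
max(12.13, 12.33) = 12.33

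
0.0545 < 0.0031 False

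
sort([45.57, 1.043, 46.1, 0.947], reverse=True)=[46.1, 45.57, 1.043, 0.947]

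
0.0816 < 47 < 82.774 True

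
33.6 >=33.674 False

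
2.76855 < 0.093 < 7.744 False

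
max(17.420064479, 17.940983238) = 17.940983238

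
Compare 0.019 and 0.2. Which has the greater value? 0.2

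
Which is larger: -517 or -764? -517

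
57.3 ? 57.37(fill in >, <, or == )<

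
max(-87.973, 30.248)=30.248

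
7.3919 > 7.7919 False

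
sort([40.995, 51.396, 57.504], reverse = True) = [57.504, 51.396, 40.995]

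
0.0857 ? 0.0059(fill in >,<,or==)>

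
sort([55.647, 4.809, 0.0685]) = [0.0685, 4.809, 55.647]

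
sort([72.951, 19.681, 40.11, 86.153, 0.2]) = [0.2, 19.681, 40.11, 72.951, 86.153]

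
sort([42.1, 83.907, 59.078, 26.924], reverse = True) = [83.907, 59.078, 42.1, 26.924]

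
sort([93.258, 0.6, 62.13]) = [0.6, 62.13, 93.258]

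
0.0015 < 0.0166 True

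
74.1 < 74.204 True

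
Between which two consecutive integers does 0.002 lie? 0 and 1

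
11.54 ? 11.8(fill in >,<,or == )<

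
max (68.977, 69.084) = 69.084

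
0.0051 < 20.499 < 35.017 True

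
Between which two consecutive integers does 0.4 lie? 0 and 1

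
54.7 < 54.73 True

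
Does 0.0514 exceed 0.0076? Yes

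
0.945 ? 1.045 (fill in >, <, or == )<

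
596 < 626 True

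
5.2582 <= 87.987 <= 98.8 True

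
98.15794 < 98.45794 True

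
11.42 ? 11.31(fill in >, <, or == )>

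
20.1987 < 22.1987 True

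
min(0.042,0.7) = 0.042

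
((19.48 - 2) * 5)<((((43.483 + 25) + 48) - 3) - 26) True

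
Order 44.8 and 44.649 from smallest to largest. 44.649, 44.8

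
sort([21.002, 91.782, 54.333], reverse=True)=[91.782, 54.333, 21.002]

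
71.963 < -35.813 False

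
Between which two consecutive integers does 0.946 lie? 0 and 1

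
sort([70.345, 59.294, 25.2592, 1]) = [1, 25.2592, 59.294, 70.345]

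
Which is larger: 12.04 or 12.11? 12.11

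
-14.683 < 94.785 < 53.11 False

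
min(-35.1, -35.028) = -35.1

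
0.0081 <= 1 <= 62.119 True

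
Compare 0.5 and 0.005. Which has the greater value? 0.5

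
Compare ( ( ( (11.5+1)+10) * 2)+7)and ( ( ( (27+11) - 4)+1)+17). They are equal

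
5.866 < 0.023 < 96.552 False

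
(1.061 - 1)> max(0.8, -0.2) False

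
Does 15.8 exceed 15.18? Yes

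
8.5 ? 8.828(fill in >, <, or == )<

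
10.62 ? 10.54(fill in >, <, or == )>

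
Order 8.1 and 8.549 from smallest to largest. 8.1, 8.549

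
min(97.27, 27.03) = 27.03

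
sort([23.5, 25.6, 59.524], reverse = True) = [59.524, 25.6, 23.5]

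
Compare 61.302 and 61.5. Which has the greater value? 61.5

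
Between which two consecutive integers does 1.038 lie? 1 and 2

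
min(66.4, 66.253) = 66.253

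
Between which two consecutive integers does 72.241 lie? 72 and 73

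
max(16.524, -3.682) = 16.524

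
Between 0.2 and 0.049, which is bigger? 0.2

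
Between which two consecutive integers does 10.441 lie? 10 and 11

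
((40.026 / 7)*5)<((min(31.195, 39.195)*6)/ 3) True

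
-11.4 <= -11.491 False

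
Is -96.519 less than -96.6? No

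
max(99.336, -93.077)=99.336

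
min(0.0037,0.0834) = 0.0037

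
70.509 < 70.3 False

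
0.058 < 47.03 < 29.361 False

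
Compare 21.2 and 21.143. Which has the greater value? 21.2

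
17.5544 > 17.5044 True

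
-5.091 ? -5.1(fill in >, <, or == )>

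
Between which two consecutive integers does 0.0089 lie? 0 and 1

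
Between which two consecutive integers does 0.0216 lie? 0 and 1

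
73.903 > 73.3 True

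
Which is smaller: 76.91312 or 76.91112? 76.91112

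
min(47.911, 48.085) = 47.911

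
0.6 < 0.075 False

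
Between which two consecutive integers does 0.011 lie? 0 and 1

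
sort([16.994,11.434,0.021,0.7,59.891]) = [0.021,0.7,11.434,16.994,59.891]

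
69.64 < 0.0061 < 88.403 False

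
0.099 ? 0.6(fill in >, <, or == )<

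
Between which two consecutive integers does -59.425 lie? -60 and -59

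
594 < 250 False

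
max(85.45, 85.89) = 85.89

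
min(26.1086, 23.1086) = 23.1086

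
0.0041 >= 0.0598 False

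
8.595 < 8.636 True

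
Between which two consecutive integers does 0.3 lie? 0 and 1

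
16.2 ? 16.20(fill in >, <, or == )==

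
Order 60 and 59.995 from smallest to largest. 59.995,60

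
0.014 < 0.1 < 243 True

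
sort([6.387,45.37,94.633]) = [6.387,45.37,94.633]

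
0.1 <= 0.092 False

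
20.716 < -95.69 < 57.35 False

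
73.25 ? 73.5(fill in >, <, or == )<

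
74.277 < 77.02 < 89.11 True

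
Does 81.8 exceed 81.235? Yes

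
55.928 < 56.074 True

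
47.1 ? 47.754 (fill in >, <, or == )<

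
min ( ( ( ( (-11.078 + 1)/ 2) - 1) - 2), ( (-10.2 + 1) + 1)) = -8.2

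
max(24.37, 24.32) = 24.37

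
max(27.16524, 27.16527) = 27.16527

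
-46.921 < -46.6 True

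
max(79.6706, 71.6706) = 79.6706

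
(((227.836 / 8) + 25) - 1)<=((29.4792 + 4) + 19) False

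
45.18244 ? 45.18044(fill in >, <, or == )>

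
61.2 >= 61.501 False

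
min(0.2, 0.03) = 0.03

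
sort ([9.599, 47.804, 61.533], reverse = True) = [61.533, 47.804, 9.599]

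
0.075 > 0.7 False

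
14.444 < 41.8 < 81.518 True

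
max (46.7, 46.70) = 46.70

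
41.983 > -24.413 True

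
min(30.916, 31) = 30.916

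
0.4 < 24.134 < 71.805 True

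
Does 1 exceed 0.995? Yes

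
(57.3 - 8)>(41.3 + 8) False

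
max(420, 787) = 787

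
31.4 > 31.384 True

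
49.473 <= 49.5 True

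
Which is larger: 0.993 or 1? 1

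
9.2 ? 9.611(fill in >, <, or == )<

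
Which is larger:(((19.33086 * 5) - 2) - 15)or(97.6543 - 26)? (((19.33086 * 5) - 2) - 15)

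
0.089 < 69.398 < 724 True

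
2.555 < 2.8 True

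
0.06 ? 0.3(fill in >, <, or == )<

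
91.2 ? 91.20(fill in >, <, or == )==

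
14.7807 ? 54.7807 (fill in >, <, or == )<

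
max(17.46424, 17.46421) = 17.46424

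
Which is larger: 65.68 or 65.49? 65.68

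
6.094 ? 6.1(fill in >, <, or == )<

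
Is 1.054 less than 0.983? No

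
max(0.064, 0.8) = 0.8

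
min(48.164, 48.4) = 48.164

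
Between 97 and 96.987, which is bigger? 97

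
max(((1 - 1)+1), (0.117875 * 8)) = 1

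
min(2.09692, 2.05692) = 2.05692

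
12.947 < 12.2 False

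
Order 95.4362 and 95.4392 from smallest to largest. 95.4362, 95.4392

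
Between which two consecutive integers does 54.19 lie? 54 and 55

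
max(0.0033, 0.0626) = 0.0626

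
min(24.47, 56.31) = 24.47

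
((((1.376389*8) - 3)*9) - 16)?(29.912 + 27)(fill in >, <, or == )<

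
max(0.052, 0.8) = 0.8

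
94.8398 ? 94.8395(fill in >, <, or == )>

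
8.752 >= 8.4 True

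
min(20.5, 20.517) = 20.5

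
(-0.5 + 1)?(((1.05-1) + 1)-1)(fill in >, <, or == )>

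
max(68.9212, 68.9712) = 68.9712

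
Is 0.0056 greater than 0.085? No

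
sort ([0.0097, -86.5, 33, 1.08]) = [-86.5, 0.0097, 1.08, 33]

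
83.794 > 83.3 True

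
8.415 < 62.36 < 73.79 True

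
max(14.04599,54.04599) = 54.04599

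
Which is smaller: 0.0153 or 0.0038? 0.0038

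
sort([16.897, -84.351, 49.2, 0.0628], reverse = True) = [49.2, 16.897, 0.0628, -84.351]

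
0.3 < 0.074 False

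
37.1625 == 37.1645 False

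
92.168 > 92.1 True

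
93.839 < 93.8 False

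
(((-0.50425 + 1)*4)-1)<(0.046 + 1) True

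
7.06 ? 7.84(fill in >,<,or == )<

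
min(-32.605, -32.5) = -32.605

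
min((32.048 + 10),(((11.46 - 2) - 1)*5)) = 42.048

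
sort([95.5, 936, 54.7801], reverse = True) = [936, 95.5, 54.7801]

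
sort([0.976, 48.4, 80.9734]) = [0.976, 48.4, 80.9734]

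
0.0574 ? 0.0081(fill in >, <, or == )>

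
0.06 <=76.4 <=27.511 False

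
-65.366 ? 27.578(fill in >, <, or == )<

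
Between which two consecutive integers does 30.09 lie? 30 and 31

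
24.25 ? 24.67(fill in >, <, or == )<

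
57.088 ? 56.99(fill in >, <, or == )>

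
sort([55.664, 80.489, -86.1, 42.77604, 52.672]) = [-86.1, 42.77604, 52.672, 55.664, 80.489]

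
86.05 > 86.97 False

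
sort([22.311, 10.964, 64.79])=[10.964, 22.311, 64.79]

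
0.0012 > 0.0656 False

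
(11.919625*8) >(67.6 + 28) False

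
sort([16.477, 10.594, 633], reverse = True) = [633, 16.477, 10.594]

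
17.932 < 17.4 False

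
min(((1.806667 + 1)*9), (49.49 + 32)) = 25.260003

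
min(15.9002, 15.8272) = 15.8272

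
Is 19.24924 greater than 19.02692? Yes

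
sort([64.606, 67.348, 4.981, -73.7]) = [-73.7, 4.981, 64.606, 67.348]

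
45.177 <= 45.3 True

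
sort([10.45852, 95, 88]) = [10.45852, 88, 95]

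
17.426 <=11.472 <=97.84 False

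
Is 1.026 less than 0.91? No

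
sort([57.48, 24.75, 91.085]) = [24.75, 57.48, 91.085]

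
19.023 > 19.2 False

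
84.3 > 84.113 True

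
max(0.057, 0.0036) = 0.057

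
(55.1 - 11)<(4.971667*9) True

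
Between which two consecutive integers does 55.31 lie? 55 and 56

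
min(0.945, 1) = 0.945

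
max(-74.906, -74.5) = -74.5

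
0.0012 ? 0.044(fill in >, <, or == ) <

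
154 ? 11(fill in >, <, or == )>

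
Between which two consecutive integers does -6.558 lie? -7 and -6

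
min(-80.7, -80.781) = -80.781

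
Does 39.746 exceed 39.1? Yes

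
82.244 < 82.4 True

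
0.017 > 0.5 False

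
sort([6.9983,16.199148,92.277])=[6.9983,16.199148,92.277]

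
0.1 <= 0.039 False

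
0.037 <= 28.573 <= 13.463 False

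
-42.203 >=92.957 False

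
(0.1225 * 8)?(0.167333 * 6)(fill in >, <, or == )<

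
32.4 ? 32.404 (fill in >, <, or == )<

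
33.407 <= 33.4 False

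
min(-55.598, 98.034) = -55.598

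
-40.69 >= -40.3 False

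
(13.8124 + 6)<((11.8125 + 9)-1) True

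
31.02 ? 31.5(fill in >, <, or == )<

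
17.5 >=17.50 True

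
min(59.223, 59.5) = 59.223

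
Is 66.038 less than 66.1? Yes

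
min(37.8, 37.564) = 37.564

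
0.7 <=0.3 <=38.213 False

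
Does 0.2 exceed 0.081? Yes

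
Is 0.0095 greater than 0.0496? No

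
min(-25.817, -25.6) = -25.817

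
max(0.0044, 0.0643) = 0.0643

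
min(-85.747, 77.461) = -85.747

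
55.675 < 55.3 False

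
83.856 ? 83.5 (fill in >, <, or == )>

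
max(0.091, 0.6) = 0.6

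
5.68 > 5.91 False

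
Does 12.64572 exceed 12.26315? Yes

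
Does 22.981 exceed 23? No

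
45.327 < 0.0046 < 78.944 False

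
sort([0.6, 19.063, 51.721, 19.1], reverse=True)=[51.721, 19.1, 19.063, 0.6]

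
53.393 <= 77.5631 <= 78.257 True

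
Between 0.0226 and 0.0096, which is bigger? 0.0226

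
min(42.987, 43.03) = 42.987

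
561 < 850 True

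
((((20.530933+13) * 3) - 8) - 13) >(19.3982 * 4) True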